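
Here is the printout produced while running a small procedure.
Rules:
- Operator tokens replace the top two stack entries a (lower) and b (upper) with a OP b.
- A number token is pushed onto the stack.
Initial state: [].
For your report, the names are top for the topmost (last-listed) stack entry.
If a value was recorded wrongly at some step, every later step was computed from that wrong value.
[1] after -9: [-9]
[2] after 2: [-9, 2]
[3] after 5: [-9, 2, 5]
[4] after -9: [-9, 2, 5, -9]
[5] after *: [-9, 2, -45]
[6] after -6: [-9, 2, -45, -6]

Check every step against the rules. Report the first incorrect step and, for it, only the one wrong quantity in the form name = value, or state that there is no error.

step 1: push -9: top = -9 -> exactly as logged
step 2: push 2: top = 2 -> no discrepancy
step 3: push 5: top = 5 -> exactly as logged
step 4: push -9: top = -9 -> matches
step 5: 5 * -9 = -45 -> confirmed correct
step 6: push -6: top = -6 -> consistent with the printout
Each recorded entry agrees with the recomputation.

no error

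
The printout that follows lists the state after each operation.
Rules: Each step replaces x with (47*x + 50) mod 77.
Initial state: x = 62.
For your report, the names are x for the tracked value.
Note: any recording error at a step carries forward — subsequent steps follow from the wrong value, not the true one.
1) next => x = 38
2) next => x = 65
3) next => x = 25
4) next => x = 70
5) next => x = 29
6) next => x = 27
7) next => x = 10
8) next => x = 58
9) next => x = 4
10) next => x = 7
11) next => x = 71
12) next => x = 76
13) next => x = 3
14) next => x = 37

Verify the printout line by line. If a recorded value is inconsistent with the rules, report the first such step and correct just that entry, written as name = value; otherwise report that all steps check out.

no error

1. x = (47*62 + 50) mod 77 = 38 (verified)
2. x = (47*38 + 50) mod 77 = 65 (no discrepancy)
3. x = (47*65 + 50) mod 77 = 25 (no discrepancy)
4. x = (47*25 + 50) mod 77 = 70 (no discrepancy)
5. x = (47*70 + 50) mod 77 = 29 (verified)
6. x = (47*29 + 50) mod 77 = 27 (checks out)
7. x = (47*27 + 50) mod 77 = 10 (exactly as logged)
8. x = (47*10 + 50) mod 77 = 58 (confirmed correct)
9. x = (47*58 + 50) mod 77 = 4 (consistent with the printout)
10. x = (47*4 + 50) mod 77 = 7 (same as recorded)
11. x = (47*7 + 50) mod 77 = 71 (checks out)
12. x = (47*71 + 50) mod 77 = 76 (confirmed correct)
13. x = (47*76 + 50) mod 77 = 3 (same as recorded)
14. x = (47*3 + 50) mod 77 = 37 (matches)
All steps check out; nothing to correct.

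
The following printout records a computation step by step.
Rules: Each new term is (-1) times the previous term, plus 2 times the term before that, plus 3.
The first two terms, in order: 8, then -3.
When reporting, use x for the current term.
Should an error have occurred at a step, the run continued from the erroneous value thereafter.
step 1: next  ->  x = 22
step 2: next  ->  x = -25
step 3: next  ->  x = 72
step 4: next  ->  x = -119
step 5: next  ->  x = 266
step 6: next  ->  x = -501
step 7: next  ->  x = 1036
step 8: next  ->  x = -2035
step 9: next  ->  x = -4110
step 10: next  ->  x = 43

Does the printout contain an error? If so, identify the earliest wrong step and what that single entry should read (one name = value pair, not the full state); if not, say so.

step 9, x = 4110

Recomputing the run from the initial state:
step 1: x = 22
step 2: x = -25
step 3: x = 72
step 4: x = -119
step 5: x = 266
step 6: x = -501
step 7: x = 1036
step 8: x = -2035
step 9: x = 4110
step 10: x = -8177
The first disagreement with the printout is at step 9, where the value should be x = 4110.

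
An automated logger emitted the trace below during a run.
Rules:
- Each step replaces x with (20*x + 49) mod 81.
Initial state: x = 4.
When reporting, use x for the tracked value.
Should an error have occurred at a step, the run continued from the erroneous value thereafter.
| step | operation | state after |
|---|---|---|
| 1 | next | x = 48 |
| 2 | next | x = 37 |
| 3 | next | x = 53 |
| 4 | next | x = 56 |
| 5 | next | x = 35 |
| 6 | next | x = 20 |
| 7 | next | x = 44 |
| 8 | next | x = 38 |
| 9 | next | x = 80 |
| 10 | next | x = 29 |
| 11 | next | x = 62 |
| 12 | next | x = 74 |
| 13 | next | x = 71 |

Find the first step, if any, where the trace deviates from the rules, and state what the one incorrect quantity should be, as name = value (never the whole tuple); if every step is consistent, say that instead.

step 3, x = 60

1. x = (20*4 + 49) mod 81 = 48 (consistent with the trace)
2. x = (20*48 + 49) mod 81 = 37 (exactly as logged)
3. x = (20*37 + 49) mod 81 = 60 (not what was recorded)
First deviation found at step 3; the corrected entry is x = 60.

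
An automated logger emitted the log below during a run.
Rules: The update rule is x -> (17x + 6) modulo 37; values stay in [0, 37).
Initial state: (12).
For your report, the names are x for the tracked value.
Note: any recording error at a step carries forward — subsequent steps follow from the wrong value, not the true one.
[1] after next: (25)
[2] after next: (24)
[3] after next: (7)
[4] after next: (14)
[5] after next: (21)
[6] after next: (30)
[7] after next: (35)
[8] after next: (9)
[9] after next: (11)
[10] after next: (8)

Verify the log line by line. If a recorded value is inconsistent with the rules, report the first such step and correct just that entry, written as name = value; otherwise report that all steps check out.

1. x = (17*12 + 6) mod 37 = 25 (confirmed correct)
2. x = (17*25 + 6) mod 37 = 24 (consistent with the log)
3. x = (17*24 + 6) mod 37 = 7 (confirmed correct)
4. x = (17*7 + 6) mod 37 = 14 (consistent with the log)
5. x = (17*14 + 6) mod 37 = 22 (first mismatch against the log)
So the first discrepancy is step 5, where the right value is x = 22.

step 5, x = 22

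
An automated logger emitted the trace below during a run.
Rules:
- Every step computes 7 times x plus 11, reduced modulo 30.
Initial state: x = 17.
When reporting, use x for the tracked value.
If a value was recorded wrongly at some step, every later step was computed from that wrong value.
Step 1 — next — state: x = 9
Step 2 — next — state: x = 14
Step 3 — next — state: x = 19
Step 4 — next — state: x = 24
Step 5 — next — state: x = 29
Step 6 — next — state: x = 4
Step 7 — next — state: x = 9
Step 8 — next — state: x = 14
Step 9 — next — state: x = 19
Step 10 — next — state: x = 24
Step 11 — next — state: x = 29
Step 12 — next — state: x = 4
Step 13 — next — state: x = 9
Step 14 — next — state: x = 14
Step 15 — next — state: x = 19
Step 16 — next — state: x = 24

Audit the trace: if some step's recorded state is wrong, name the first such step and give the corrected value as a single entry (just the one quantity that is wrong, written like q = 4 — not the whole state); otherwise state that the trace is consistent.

step 1: x = (7*17 + 11) mod 30 = 10 -> this is not what the trace shows
So the first discrepancy is step 1, where the right value is x = 10.

step 1, x = 10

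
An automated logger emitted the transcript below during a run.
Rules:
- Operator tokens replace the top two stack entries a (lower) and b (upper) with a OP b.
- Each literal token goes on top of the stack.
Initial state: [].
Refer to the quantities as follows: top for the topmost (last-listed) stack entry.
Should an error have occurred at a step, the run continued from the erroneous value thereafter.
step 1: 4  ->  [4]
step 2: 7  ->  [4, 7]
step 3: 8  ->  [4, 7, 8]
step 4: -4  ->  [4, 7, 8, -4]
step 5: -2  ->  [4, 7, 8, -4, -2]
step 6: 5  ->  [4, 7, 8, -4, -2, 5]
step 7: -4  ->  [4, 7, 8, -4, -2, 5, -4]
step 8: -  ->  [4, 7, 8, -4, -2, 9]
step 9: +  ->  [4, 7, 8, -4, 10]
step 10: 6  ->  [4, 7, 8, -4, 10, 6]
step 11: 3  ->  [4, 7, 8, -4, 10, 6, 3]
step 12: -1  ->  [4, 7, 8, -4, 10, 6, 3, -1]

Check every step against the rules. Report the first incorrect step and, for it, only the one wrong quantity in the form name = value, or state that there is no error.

step 9, top = 7

Recomputing the run from the initial state:
step 1: [4]
step 2: [4, 7]
step 3: [4, 7, 8]
step 4: [4, 7, 8, -4]
step 5: [4, 7, 8, -4, -2]
step 6: [4, 7, 8, -4, -2, 5]
step 7: [4, 7, 8, -4, -2, 5, -4]
step 8: [4, 7, 8, -4, -2, 9]
step 9: [4, 7, 8, -4, 7]
step 10: [4, 7, 8, -4, 7, 6]
step 11: [4, 7, 8, -4, 7, 6, 3]
step 12: [4, 7, 8, -4, 7, 6, 3, -1]
The first disagreement with the transcript is at step 9, where the value should be top = 7.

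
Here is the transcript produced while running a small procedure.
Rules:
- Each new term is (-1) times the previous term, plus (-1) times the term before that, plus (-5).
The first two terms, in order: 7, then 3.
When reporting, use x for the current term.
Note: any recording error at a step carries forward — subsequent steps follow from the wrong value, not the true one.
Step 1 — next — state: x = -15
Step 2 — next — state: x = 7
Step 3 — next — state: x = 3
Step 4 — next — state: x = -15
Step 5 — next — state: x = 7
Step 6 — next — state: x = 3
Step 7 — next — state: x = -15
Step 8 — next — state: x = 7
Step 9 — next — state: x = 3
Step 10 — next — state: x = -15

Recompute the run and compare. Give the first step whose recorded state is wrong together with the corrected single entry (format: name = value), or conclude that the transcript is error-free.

no error

Recomputing the run from the initial state:
step 1: x = -15
step 2: x = 7
step 3: x = 3
step 4: x = -15
step 5: x = 7
step 6: x = 3
step 7: x = -15
step 8: x = 7
step 9: x = 3
step 10: x = -15
This matches the transcript at every step.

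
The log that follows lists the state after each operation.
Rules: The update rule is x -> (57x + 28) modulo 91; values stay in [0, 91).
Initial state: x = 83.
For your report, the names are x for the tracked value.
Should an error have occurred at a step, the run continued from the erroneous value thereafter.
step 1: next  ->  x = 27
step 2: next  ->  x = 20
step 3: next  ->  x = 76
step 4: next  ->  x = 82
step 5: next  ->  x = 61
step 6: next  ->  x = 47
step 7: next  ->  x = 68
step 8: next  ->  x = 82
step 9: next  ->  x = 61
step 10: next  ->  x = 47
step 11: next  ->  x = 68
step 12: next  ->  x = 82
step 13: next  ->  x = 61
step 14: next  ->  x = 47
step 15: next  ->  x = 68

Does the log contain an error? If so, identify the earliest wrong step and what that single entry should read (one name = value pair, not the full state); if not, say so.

step 4, x = 83

1. x = (57*83 + 28) mod 91 = 27 (same as recorded)
2. x = (57*27 + 28) mod 91 = 20 (confirmed correct)
3. x = (57*20 + 28) mod 91 = 76 (matches)
4. x = (57*76 + 28) mod 91 = 83 (first mismatch against the log)
So the first discrepancy is step 4, where the right value is x = 83.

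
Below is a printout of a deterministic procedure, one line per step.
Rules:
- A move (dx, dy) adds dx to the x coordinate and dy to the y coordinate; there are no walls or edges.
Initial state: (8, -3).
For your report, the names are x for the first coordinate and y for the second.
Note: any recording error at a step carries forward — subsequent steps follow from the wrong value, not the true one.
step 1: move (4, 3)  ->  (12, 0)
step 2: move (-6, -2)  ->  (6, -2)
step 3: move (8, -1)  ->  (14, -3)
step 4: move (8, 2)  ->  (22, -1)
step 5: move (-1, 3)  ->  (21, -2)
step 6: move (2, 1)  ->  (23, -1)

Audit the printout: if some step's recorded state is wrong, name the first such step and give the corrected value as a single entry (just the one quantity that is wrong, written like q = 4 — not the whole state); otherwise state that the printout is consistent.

step 5, y = 2

1. x = 8 + (4) = 12, y = -3 + (3) = 0 (exactly as logged)
2. x = 12 + (-6) = 6, y = 0 + (-2) = -2 (verified)
3. x = 6 + (8) = 14, y = -2 + (-1) = -3 (matches)
4. x = 14 + (8) = 22, y = -3 + (2) = -1 (confirmed correct)
5. x = 22 + (-1) = 21, y = -1 + (3) = 2 (the printout disagrees here)
Conclusion: step 5 carries the first error; the entry should be y = 2.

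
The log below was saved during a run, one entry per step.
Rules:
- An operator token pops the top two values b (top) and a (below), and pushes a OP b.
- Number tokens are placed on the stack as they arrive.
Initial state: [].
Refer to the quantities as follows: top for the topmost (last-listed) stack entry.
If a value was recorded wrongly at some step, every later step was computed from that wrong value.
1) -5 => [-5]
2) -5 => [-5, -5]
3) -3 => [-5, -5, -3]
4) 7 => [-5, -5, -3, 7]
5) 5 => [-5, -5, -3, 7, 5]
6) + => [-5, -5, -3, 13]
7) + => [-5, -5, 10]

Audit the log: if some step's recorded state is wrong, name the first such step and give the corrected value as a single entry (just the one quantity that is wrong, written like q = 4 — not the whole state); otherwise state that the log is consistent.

step 6, top = 12

Recomputing the run from the initial state:
step 1: [-5]
step 2: [-5, -5]
step 3: [-5, -5, -3]
step 4: [-5, -5, -3, 7]
step 5: [-5, -5, -3, 7, 5]
step 6: [-5, -5, -3, 12]
step 7: [-5, -5, 9]
The first disagreement with the log is at step 6, where the value should be top = 12.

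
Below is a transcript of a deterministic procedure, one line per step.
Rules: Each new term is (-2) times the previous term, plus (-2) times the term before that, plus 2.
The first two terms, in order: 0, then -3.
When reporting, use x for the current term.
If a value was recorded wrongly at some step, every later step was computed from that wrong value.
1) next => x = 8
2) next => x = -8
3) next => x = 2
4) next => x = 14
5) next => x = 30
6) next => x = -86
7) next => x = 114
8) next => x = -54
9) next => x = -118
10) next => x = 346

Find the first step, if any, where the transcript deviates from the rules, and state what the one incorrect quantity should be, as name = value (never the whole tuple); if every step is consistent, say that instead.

Recomputing the run from the initial state:
step 1: x = 8
step 2: x = -8
step 3: x = 2
step 4: x = 14
step 5: x = -30
step 6: x = 34
step 7: x = -6
step 8: x = -54
step 9: x = 122
step 10: x = -134
The first disagreement with the transcript is at step 5, where the value should be x = -30.

step 5, x = -30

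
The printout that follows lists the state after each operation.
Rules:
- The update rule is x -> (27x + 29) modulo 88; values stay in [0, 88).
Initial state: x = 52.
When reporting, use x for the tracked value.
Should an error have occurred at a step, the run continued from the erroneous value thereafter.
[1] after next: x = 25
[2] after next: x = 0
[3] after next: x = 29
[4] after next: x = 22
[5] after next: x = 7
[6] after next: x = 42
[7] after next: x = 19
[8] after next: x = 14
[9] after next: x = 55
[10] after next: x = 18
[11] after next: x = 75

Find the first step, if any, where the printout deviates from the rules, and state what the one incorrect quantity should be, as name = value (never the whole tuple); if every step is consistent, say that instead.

step 4, x = 20

step 1: x = (27*52 + 29) mod 88 = 25 -> agrees with the printout
step 2: x = (27*25 + 29) mod 88 = 0 -> no discrepancy
step 3: x = (27*0 + 29) mod 88 = 29 -> verified
step 4: x = (27*29 + 29) mod 88 = 20 -> the entry is off here
That makes step 4 the first incorrect line — x = 20 is what it should show.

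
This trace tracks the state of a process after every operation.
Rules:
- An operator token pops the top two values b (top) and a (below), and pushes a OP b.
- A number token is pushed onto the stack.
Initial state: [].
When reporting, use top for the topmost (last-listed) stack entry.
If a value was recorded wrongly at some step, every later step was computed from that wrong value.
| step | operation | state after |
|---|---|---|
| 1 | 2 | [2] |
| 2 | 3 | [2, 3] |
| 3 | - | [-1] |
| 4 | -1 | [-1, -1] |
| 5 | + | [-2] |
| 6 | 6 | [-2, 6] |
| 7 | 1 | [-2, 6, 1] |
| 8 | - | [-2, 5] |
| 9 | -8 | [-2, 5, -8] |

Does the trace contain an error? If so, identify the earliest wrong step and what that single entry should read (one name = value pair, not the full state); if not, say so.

Recomputing the run from the initial state:
step 1: [2]
step 2: [2, 3]
step 3: [-1]
step 4: [-1, -1]
step 5: [-2]
step 6: [-2, 6]
step 7: [-2, 6, 1]
step 8: [-2, 5]
step 9: [-2, 5, -8]
This matches the trace at every step.

no error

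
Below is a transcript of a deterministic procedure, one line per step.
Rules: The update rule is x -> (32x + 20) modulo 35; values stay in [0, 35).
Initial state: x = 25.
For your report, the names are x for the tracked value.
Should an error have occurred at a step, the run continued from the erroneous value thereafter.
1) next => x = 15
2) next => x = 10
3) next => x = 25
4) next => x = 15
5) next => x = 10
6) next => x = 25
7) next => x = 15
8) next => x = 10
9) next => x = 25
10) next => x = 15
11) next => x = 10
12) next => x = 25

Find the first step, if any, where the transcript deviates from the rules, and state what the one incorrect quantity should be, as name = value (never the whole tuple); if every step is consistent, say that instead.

no error

step 1: x = (32*25 + 20) mod 35 = 15 -> consistent with the transcript
step 2: x = (32*15 + 20) mod 35 = 10 -> exactly as logged
step 3: x = (32*10 + 20) mod 35 = 25 -> verified
step 4: x = (32*25 + 20) mod 35 = 15 -> agrees with the transcript
step 5: x = (32*15 + 20) mod 35 = 10 -> same as recorded
step 6: x = (32*10 + 20) mod 35 = 25 -> exactly as logged
step 7: x = (32*25 + 20) mod 35 = 15 -> verified
step 8: x = (32*15 + 20) mod 35 = 10 -> consistent with the transcript
step 9: x = (32*10 + 20) mod 35 = 25 -> no discrepancy
step 10: x = (32*25 + 20) mod 35 = 15 -> confirmed correct
step 11: x = (32*15 + 20) mod 35 = 10 -> agrees with the transcript
step 12: x = (32*10 + 20) mod 35 = 25 -> exactly as logged
All entries verified; no error found.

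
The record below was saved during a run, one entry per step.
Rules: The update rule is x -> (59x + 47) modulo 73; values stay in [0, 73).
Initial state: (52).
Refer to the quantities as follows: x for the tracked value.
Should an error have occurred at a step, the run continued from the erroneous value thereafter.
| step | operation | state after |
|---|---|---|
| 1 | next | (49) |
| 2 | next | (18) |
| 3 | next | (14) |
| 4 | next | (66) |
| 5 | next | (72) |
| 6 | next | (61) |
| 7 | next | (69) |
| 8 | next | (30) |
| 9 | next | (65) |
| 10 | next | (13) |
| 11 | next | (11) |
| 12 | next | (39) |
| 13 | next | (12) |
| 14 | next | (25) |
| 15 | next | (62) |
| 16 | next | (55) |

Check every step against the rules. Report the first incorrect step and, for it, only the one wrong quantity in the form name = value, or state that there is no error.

Step 1: x = (59*52 + 47) mod 73 = 49 — agrees with the record.
Step 2: x = (59*49 + 47) mod 73 = 18 — verified.
Step 3: x = (59*18 + 47) mod 73 = 14 — confirmed correct.
Step 4: x = (59*14 + 47) mod 73 = 70 — the record has a different value.
That makes step 4 the first incorrect line — x = 70 is what it should show.

step 4, x = 70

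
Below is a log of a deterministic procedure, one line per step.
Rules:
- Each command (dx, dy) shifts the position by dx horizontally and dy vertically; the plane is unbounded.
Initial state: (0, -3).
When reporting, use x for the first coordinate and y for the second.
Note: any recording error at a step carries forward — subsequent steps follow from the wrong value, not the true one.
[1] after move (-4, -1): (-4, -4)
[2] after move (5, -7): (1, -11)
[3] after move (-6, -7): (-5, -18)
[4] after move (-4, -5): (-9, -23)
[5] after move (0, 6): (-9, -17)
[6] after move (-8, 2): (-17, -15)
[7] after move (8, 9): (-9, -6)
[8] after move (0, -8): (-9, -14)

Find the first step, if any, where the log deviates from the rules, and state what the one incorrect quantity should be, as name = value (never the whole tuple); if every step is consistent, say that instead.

Step 1: x = 0 + (-4) = -4, y = -3 + (-1) = -4 — verified.
Step 2: x = -4 + (5) = 1, y = -4 + (-7) = -11 — verified.
Step 3: x = 1 + (-6) = -5, y = -11 + (-7) = -18 — matches.
Step 4: x = -5 + (-4) = -9, y = -18 + (-5) = -23 — consistent with the log.
Step 5: x = -9 + (0) = -9, y = -23 + (6) = -17 — exactly as logged.
Step 6: x = -9 + (-8) = -17, y = -17 + (2) = -15 — in agreement.
Step 7: x = -17 + (8) = -9, y = -15 + (9) = -6 — confirmed correct.
Step 8: x = -9 + (0) = -9, y = -6 + (-8) = -14 — consistent with the log.
The recomputation confirms every line.

no error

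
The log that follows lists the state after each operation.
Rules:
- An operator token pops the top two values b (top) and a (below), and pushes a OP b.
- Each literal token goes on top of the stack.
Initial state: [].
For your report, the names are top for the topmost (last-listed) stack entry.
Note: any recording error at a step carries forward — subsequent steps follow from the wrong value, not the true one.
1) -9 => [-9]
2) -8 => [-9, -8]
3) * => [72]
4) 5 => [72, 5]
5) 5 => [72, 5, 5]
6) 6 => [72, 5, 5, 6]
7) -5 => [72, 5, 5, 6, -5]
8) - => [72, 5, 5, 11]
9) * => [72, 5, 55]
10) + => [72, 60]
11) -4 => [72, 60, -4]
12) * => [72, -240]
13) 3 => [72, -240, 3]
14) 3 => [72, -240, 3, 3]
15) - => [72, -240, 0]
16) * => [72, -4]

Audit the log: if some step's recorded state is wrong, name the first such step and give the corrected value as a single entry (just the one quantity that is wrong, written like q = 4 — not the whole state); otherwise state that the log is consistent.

1. push -9: top = -9 (consistent with the log)
2. push -8: top = -8 (in agreement)
3. -9 * -8 = 72 (verified)
4. push 5: top = 5 (consistent with the log)
5. push 5: top = 5 (verified)
6. push 6: top = 6 (confirmed correct)
7. push -5: top = -5 (agrees with the log)
8. 6 - -5 = 11 (consistent with the log)
9. 5 * 11 = 55 (same as recorded)
10. 5 + 55 = 60 (same as recorded)
11. push -4: top = -4 (matches)
12. 60 * -4 = -240 (verified)
13. push 3: top = 3 (confirmed correct)
14. push 3: top = 3 (same as recorded)
15. 3 - 3 = 0 (agrees with the log)
16. -240 * 0 = 0 (the entry is off here)
The earliest wrong entry is at step 16: it should read top = 0.

step 16, top = 0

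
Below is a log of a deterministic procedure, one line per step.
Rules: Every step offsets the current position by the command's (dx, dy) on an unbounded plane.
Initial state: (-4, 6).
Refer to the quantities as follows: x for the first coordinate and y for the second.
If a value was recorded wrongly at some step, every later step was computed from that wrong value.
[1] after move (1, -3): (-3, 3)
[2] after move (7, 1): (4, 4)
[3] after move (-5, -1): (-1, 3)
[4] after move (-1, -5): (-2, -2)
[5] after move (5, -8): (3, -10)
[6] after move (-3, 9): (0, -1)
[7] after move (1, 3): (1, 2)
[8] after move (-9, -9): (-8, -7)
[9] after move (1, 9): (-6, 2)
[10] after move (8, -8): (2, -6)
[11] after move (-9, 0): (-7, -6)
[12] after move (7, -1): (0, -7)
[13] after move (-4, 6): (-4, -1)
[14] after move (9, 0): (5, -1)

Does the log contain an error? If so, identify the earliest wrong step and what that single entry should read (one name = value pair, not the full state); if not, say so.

Recomputing the run from the initial state:
step 1: x = -3, y = 3
step 2: x = 4, y = 4
step 3: x = -1, y = 3
step 4: x = -2, y = -2
step 5: x = 3, y = -10
step 6: x = 0, y = -1
step 7: x = 1, y = 2
step 8: x = -8, y = -7
step 9: x = -7, y = 2
step 10: x = 1, y = -6
step 11: x = -8, y = -6
step 12: x = -1, y = -7
step 13: x = -5, y = -1
step 14: x = 4, y = -1
The first disagreement with the log is at step 9, where the value should be x = -7.

step 9, x = -7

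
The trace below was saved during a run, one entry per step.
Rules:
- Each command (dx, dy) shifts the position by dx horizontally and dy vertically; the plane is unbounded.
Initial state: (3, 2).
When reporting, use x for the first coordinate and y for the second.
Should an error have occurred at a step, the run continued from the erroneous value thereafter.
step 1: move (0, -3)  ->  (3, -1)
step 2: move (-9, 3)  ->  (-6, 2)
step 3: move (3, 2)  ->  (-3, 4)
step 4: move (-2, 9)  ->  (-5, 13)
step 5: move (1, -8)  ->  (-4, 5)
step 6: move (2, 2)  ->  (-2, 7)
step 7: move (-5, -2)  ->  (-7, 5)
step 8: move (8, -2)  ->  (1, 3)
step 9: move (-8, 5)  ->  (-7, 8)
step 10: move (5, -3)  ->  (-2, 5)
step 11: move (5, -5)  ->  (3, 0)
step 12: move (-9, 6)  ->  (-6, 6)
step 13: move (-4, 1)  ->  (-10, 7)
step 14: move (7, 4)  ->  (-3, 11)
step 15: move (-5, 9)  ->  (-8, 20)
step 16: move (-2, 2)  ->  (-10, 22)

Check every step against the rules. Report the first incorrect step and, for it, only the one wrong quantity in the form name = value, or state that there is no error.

no error

Recomputing the run from the initial state:
step 1: x = 3, y = -1
step 2: x = -6, y = 2
step 3: x = -3, y = 4
step 4: x = -5, y = 13
step 5: x = -4, y = 5
step 6: x = -2, y = 7
step 7: x = -7, y = 5
step 8: x = 1, y = 3
step 9: x = -7, y = 8
step 10: x = -2, y = 5
step 11: x = 3, y = 0
step 12: x = -6, y = 6
step 13: x = -10, y = 7
step 14: x = -3, y = 11
step 15: x = -8, y = 20
step 16: x = -10, y = 22
This matches the trace at every step.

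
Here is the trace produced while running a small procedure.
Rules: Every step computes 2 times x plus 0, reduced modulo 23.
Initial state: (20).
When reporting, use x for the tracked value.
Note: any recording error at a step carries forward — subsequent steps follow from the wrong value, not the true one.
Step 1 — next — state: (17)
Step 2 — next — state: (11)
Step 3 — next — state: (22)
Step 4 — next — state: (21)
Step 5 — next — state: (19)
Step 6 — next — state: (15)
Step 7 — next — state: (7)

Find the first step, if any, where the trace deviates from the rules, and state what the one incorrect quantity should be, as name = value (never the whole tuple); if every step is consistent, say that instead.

Recomputing the run from the initial state:
step 1: x = 17
step 2: x = 11
step 3: x = 22
step 4: x = 21
step 5: x = 19
step 6: x = 15
step 7: x = 7
This matches the trace at every step.

no error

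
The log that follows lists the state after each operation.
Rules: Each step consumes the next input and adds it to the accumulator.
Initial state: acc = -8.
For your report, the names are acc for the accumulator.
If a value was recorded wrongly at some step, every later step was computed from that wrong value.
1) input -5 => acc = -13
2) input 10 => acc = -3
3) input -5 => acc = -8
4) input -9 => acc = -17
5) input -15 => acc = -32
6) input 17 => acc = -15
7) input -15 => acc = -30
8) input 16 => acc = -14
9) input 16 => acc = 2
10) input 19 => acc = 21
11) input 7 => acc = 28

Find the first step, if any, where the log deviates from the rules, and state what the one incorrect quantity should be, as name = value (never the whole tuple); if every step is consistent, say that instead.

Recomputing the run from the initial state:
step 1: acc = -13
step 2: acc = -3
step 3: acc = -8
step 4: acc = -17
step 5: acc = -32
step 6: acc = -15
step 7: acc = -30
step 8: acc = -14
step 9: acc = 2
step 10: acc = 21
step 11: acc = 28
This matches the log at every step.

no error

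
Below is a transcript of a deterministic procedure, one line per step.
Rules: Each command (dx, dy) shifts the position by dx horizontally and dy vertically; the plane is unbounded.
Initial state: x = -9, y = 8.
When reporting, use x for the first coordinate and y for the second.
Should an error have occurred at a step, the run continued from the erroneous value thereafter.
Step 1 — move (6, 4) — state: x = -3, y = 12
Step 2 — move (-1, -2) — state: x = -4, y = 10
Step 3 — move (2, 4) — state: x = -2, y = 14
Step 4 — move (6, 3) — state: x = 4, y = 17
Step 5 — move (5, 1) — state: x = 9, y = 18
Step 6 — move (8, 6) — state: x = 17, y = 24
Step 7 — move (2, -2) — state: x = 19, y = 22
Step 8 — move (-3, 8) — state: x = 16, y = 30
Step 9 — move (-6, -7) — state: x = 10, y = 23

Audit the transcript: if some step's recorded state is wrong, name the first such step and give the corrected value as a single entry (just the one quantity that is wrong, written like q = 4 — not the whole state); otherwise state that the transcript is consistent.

1. x = -9 + (6) = -3, y = 8 + (4) = 12 (confirmed correct)
2. x = -3 + (-1) = -4, y = 12 + (-2) = 10 (no discrepancy)
3. x = -4 + (2) = -2, y = 10 + (4) = 14 (in agreement)
4. x = -2 + (6) = 4, y = 14 + (3) = 17 (matches)
5. x = 4 + (5) = 9, y = 17 + (1) = 18 (same as recorded)
6. x = 9 + (8) = 17, y = 18 + (6) = 24 (same as recorded)
7. x = 17 + (2) = 19, y = 24 + (-2) = 22 (checks out)
8. x = 19 + (-3) = 16, y = 22 + (8) = 30 (same as recorded)
9. x = 16 + (-6) = 10, y = 30 + (-7) = 23 (verified)
Nothing is out of place; the run is error-free.

no error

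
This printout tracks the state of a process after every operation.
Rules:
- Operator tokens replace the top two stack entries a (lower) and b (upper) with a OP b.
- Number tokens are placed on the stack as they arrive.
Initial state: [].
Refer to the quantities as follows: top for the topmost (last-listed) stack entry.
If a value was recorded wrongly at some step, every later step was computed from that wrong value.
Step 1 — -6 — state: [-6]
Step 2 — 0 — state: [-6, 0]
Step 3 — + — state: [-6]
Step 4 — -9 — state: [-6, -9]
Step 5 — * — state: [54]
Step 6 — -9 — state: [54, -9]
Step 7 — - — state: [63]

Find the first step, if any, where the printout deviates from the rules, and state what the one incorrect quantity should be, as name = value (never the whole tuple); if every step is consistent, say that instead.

Step 1: push -6: top = -6 — exactly as logged.
Step 2: push 0: top = 0 — matches.
Step 3: -6 + 0 = -6 — verified.
Step 4: push -9: top = -9 — consistent with the printout.
Step 5: -6 * -9 = 54 — consistent with the printout.
Step 6: push -9: top = -9 — exactly as logged.
Step 7: 54 - -9 = 63 — consistent with the printout.
All entries verified; no error found.

no error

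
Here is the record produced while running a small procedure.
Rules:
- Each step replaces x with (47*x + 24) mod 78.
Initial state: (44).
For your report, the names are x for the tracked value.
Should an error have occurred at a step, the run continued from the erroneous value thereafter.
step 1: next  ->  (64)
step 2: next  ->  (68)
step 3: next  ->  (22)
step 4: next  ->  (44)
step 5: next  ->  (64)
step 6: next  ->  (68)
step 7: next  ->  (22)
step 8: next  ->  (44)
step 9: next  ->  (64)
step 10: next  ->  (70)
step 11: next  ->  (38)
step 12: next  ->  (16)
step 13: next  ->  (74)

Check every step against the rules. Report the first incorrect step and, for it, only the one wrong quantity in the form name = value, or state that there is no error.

Recomputing the run from the initial state:
step 1: x = 64
step 2: x = 68
step 3: x = 22
step 4: x = 44
step 5: x = 64
step 6: x = 68
step 7: x = 22
step 8: x = 44
step 9: x = 64
step 10: x = 68
step 11: x = 22
step 12: x = 44
step 13: x = 64
The first disagreement with the record is at step 10, where the value should be x = 68.

step 10, x = 68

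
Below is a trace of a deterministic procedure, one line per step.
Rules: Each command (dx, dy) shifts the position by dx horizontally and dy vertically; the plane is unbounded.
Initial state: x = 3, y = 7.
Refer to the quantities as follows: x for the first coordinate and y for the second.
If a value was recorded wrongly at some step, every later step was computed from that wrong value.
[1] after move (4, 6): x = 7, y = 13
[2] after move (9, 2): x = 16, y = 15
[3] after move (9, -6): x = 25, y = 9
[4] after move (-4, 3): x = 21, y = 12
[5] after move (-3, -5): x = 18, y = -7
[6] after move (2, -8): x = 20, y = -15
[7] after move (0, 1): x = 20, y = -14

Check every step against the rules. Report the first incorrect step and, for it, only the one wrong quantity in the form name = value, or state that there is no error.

1. x = 3 + (4) = 7, y = 7 + (6) = 13 (verified)
2. x = 7 + (9) = 16, y = 13 + (2) = 15 (confirmed correct)
3. x = 16 + (9) = 25, y = 15 + (-6) = 9 (exactly as logged)
4. x = 25 + (-4) = 21, y = 9 + (3) = 12 (confirmed correct)
5. x = 21 + (-3) = 18, y = 12 + (-5) = 7 (the entry is off here)
First deviation found at step 5; the corrected entry is y = 7.

step 5, y = 7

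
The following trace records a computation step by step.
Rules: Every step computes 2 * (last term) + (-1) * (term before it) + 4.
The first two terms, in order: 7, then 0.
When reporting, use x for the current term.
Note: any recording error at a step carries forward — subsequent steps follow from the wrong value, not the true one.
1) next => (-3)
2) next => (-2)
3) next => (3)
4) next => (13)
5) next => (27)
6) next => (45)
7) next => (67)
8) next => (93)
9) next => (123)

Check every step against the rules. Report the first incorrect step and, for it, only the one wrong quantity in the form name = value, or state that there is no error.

step 4, x = 12

step 1: x = 2*(0) + (-1)*(7) + (4) = -3 -> checks out
step 2: x = 2*(-3) + (-1)*(0) + (4) = -2 -> exactly as logged
step 3: x = 2*(-2) + (-1)*(-3) + (4) = 3 -> checks out
step 4: x = 2*(3) + (-1)*(-2) + (4) = 12 -> not what was recorded
That makes step 4 the first incorrect line — x = 12 is what it should show.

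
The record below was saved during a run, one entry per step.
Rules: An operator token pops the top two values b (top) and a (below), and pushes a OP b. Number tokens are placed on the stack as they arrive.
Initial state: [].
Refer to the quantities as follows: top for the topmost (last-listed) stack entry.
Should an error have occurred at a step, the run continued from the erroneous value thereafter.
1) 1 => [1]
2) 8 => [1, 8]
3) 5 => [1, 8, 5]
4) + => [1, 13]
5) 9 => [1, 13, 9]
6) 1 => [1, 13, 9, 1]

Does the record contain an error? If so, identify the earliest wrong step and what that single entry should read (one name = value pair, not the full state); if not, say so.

no error

1. push 1: top = 1 (checks out)
2. push 8: top = 8 (in agreement)
3. push 5: top = 5 (agrees with the record)
4. 8 + 5 = 13 (verified)
5. push 9: top = 9 (same as recorded)
6. push 1: top = 1 (verified)
The recomputation confirms every line.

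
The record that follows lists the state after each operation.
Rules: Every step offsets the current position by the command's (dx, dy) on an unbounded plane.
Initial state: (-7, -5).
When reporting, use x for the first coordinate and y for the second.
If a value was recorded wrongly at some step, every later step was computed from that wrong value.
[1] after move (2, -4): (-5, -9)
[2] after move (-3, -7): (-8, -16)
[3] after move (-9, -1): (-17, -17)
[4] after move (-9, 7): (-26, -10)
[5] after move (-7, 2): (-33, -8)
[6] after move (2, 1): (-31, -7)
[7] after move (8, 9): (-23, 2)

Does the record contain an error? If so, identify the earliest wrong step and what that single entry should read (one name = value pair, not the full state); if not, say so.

Recomputing the run from the initial state:
step 1: x = -5, y = -9
step 2: x = -8, y = -16
step 3: x = -17, y = -17
step 4: x = -26, y = -10
step 5: x = -33, y = -8
step 6: x = -31, y = -7
step 7: x = -23, y = 2
This matches the record at every step.

no error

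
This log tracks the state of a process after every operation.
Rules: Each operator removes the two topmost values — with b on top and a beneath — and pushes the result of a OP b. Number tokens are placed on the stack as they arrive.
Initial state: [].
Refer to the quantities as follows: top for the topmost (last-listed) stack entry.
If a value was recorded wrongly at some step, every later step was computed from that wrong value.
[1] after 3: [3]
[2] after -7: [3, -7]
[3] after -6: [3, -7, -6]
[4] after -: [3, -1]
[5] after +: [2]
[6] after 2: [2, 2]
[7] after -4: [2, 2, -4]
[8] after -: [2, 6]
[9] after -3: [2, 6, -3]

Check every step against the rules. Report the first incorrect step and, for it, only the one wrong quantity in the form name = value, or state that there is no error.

1. push 3: top = 3 (consistent with the log)
2. push -7: top = -7 (no discrepancy)
3. push -6: top = -6 (same as recorded)
4. -7 - -6 = -1 (confirmed correct)
5. 3 + -1 = 2 (agrees with the log)
6. push 2: top = 2 (agrees with the log)
7. push -4: top = -4 (in agreement)
8. 2 - -4 = 6 (verified)
9. push -3: top = -3 (no discrepancy)
All steps check out; nothing to correct.

no error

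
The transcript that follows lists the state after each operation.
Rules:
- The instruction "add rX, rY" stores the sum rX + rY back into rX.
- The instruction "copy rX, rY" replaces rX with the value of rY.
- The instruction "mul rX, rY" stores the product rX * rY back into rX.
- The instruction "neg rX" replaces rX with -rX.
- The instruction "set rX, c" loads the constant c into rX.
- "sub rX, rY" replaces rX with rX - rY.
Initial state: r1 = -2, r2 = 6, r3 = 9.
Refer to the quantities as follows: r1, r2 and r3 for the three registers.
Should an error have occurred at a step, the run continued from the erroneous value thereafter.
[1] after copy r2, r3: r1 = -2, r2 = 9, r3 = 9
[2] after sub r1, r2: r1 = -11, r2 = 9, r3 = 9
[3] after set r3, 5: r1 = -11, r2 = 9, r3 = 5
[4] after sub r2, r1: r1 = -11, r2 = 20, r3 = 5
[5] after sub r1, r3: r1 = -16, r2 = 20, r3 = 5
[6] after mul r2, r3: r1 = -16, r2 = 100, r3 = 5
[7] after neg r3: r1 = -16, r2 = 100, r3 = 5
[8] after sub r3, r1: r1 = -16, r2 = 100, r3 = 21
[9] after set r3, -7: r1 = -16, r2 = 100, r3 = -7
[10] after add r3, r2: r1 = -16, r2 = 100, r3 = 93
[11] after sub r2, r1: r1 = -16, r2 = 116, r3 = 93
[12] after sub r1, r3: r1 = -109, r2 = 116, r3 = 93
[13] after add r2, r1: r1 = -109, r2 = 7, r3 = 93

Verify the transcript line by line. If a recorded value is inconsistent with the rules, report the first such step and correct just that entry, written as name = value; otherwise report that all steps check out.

step 7, r3 = -5

step 1: r2 = 9 -> same as recorded
step 2: r1 = -2 - 9 = -11 -> in agreement
step 3: r3 = 5 -> consistent with the transcript
step 4: r2 = 9 - -11 = 20 -> agrees with the transcript
step 5: r1 = -11 - 5 = -16 -> matches
step 6: r2 = 20 * 5 = 100 -> confirmed correct
step 7: r3 = -(5) = -5 -> a discrepancy with the transcript
First incorrect step: 7; the correct value is r3 = -5.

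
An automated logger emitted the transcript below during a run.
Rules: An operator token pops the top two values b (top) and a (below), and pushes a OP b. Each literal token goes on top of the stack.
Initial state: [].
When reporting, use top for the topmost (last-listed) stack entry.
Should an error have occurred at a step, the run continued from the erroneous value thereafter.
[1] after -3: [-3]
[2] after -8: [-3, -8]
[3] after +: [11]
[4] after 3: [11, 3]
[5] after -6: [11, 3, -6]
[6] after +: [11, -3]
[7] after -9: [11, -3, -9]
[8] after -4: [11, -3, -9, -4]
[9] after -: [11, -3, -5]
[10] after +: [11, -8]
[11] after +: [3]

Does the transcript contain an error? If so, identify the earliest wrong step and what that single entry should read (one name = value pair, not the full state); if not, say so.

step 3, top = -11

1. push -3: top = -3 (matches)
2. push -8: top = -8 (no discrepancy)
3. -3 + -8 = -11 (this is not what the transcript shows)
Conclusion: step 3 carries the first error; the entry should be top = -11.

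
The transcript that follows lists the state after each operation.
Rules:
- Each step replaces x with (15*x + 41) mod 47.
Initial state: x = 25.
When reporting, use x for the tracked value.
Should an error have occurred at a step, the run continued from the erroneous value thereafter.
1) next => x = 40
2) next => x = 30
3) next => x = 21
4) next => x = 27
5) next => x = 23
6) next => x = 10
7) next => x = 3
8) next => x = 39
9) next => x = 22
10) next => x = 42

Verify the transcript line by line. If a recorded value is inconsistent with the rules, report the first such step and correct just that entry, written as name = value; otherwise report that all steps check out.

step 9, x = 15

Recomputing the run from the initial state:
step 1: x = 40
step 2: x = 30
step 3: x = 21
step 4: x = 27
step 5: x = 23
step 6: x = 10
step 7: x = 3
step 8: x = 39
step 9: x = 15
step 10: x = 31
The first disagreement with the transcript is at step 9, where the value should be x = 15.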